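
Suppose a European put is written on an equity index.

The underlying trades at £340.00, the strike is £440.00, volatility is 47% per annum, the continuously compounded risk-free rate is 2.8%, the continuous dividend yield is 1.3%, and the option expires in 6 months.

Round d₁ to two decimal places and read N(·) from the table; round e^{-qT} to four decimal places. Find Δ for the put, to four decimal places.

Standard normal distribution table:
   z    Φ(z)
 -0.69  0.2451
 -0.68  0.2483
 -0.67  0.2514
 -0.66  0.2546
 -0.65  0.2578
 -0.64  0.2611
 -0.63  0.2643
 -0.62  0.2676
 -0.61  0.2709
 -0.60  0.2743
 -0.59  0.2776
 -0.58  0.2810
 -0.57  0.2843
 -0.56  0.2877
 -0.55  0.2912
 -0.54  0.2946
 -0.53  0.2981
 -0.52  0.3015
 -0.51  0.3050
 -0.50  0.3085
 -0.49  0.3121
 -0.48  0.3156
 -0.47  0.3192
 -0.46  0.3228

T = 0.5;  σ√T = 0.3323
d₁ = [ln(340/440) + (0.028 − 0.013 + ½·0.47²)·0.5] / (σ√T) = (-0.2578 + 0.0627) / 0.3323 = -0.5871 ⇒ -0.59
N(d₁) = N(-0.59) = 0.2776
Δ_put = e^(−qT)·(N(d₁) − 1) = 0.9935·(0.2776 − 1) = -0.7177

-0.7177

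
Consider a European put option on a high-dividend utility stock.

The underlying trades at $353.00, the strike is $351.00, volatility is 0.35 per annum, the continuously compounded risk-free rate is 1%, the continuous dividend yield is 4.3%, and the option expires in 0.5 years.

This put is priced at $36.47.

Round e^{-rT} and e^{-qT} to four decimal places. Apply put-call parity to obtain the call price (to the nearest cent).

exp(−qT) = exp(−0.043·0.5) = 0.9787;  exp(−rT) = exp(−0.01·0.5) = 0.9950
Put-call parity: C − P = S·e^(−qT) − K·e^(−rT) = 353·0.9787 − 351·0.9950 = 345.4811 − 349.2450 = -3.7639
C = P + (C − P) = 36.47 + (-3.7639) = 32.7061

$32.71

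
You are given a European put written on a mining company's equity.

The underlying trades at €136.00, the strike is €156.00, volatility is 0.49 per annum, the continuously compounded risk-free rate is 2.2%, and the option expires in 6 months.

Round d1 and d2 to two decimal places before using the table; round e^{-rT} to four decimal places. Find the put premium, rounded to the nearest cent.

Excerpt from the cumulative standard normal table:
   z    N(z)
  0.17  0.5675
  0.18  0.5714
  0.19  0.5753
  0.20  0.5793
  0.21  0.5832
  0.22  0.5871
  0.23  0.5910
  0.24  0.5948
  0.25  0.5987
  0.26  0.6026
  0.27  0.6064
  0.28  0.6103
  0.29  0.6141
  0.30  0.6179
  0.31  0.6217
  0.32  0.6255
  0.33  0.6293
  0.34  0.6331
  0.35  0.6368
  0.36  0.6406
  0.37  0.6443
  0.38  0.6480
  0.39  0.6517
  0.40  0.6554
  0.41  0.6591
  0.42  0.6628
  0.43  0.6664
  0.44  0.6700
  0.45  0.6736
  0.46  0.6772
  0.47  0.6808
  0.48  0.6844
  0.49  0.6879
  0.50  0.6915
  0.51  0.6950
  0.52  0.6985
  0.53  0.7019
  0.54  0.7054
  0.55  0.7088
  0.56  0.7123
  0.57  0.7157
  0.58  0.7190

σ√T = 0.49·√0.5 = 0.3465
d₁ = [ln(136/156) + (0.022 + 0.49²/2)·0.5] / 0.3465 = [-0.1372 + 0.0710] / 0.3465 = -0.1910 ⇒ -0.19
d₂ = d₁ − σ√T = -0.1910 − 0.3465 = -0.5375 ⇒ -0.54
e^(−rT) = e^(−0.022·0.5) = 0.9891
P = 156·0.9891·N(0.54) − 136·N(0.19) = 156·0.9891·0.7054 − 136·0.5753 = 108.8429 − 78.2408 = 30.6021

€30.60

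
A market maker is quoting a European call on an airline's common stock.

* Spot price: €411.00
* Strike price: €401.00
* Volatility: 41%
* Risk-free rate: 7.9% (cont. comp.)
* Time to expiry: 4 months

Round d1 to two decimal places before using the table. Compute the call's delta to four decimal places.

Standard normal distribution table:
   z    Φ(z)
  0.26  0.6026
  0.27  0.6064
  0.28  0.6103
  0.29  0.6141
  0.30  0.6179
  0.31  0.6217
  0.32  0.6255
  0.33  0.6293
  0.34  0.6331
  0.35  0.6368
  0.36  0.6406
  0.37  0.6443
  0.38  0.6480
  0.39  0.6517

σ√T = 0.41·√0.3333 = 0.2367
ln(S/K) + (r + σ²/2)T = ln(411/401) + (0.079 + 0.41²/2)·0.3333 = 0.0246 + 0.0543 = 0.0790
d₁ = 0.0790 / 0.2367 = 0.3337 ⇒ 0.33
N(d₁) = N(0.33) = 0.6293
Δ_call = N(d₁) = 0.6293

0.6293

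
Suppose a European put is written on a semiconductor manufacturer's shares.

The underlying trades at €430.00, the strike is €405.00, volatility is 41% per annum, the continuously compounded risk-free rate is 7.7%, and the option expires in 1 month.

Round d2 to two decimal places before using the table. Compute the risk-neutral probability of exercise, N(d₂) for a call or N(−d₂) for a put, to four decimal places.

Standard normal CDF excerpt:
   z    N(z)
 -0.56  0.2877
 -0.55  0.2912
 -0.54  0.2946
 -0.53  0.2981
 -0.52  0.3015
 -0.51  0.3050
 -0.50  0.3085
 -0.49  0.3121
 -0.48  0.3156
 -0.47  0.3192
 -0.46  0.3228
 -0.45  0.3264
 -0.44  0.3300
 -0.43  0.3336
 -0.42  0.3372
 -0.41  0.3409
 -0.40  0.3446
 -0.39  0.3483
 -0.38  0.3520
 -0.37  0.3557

0.3085

σ√T = 0.41·√0.08333 = 0.1184
ln(S/K) + (r + σ²/2)T = ln(430/405) + (0.077 + 0.41²/2)·0.08333 = 0.0599 + 0.0134 = 0.0733
d₁ = 0.0733 / 0.1184 = 0.6195 → 0.62
d₂ = d₁ − σ√T = 0.6195 − 0.1184 = 0.5011 → 0.50
Pr(exercise) under Q = N(−d₂) = N(-0.50) = 0.3085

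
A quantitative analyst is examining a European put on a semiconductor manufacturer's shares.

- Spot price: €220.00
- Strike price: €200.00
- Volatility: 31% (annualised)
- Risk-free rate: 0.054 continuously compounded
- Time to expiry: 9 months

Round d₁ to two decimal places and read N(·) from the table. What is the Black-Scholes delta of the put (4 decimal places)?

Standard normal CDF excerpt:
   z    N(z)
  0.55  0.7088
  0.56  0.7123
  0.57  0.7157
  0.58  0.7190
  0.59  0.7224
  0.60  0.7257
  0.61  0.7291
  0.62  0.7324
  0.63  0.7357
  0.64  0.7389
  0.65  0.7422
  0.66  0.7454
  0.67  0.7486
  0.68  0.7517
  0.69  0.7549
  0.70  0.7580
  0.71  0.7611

σ√T = 0.31 × 0.8660 = 0.2685
d₁ = [ln(220/200) + (0.054 + ½·0.31²)·0.75] / (σ√T) = (0.0953 + 0.0765) / 0.2685 = 0.6401 ≈ 0.64
N(d₁) = N(0.64) = 0.7389
Δ_put = N(d₁) − 1 = 0.7389 − 1 = -0.2611

-0.2611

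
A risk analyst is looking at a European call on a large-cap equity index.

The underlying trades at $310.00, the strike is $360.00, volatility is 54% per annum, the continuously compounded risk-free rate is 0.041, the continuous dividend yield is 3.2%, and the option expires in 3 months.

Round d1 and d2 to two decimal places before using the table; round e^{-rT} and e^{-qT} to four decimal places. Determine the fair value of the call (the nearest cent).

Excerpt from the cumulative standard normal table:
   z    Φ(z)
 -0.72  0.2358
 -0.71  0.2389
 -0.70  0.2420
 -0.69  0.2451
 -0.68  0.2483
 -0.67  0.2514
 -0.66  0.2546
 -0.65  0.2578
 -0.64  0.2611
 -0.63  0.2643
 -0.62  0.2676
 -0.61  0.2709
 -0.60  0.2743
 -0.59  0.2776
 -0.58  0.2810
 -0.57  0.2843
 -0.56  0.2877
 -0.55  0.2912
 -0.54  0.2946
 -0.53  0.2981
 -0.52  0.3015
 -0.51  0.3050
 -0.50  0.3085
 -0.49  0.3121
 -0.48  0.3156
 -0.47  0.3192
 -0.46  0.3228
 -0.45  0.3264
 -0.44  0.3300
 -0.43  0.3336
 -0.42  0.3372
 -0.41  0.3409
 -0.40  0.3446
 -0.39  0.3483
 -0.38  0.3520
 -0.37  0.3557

$16.36

T = 0.25;  σ√T = 0.2700
d₁ = [ln(310/360) + (0.041 − 0.032 + 0.54²/2)·0.25] / 0.2700 = [-0.1495 + 0.0387] / 0.2700 = -0.4105 → -0.41
d₂ = d₁ − σ√T = -0.4105 − 0.2700 = -0.6805 → -0.68
e^(−qT) = e^(−0.032·0.25) = 0.9920;  e^(−rT) = e^(−0.041·0.25) = 0.9898
N(d₁) = N(-0.41) = 0.3409;  N(d₂) = N(-0.68) = 0.2483
C = 310·0.9920·0.3409 − 360·0.9898·0.2483 = 104.8336 − 88.4762 = 16.3573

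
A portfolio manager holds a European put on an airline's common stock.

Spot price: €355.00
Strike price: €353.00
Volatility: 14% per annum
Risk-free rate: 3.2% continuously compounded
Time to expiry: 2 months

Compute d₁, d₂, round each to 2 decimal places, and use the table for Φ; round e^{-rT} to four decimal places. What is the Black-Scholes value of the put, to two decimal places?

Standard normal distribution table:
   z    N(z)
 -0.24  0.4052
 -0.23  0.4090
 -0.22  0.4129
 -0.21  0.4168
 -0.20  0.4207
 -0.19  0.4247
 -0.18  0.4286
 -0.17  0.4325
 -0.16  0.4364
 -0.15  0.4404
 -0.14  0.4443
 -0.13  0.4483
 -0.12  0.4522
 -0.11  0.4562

σ√T = 0.14·√0.1667 = 0.0572
d₁ = [ln(355/353) + (0.032 + 0.14²/2)·0.1667] / 0.0572 = [0.0056 + 0.0070] / 0.0572 = 0.2207 ≈ 0.22
d₂ = d₁ − σ√T = 0.2207 − 0.0572 = 0.1636 ≈ 0.16
e^(−rT) = e^(−0.032·0.1667) = 0.9947
N(−d₂) = N(-0.16) = 0.4364;  N(−d₁) = N(-0.22) = 0.4129
P = 353·0.9947·0.4364 − 355·0.4129 = 153.2327 − 146.5795 = 6.6532

€6.65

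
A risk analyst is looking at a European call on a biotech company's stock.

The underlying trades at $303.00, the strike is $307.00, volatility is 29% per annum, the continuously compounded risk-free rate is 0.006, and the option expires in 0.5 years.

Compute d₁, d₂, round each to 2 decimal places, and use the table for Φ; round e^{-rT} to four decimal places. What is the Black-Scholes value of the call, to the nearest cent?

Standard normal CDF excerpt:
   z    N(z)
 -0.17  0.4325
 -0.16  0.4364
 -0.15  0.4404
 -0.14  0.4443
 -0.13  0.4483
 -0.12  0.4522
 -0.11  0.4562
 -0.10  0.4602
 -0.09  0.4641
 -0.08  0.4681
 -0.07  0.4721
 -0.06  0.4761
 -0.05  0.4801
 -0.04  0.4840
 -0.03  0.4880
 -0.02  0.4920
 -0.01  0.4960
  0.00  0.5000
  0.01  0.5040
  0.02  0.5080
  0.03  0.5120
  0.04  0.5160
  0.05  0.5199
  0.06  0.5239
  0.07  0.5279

$22.73

σ√T = 0.29·√0.5 = 0.2051
d₁ = [ln(303/307) + (0.006 + ½·0.29²)·0.5] / (σ√T) = (-0.0131 + 0.0240) / 0.2051 = 0.0532 → 0.05
d₂ = 0.0532 − 0.2051 = -0.1519 → -0.15
exp(−rT) = exp(−0.006·0.5) = 0.9970
C = 303·N(0.05) − 307·0.9970·N(-0.15) = 303·0.5199 − 307·0.9970·0.4404 = 157.5297 − 134.7972 = 22.7325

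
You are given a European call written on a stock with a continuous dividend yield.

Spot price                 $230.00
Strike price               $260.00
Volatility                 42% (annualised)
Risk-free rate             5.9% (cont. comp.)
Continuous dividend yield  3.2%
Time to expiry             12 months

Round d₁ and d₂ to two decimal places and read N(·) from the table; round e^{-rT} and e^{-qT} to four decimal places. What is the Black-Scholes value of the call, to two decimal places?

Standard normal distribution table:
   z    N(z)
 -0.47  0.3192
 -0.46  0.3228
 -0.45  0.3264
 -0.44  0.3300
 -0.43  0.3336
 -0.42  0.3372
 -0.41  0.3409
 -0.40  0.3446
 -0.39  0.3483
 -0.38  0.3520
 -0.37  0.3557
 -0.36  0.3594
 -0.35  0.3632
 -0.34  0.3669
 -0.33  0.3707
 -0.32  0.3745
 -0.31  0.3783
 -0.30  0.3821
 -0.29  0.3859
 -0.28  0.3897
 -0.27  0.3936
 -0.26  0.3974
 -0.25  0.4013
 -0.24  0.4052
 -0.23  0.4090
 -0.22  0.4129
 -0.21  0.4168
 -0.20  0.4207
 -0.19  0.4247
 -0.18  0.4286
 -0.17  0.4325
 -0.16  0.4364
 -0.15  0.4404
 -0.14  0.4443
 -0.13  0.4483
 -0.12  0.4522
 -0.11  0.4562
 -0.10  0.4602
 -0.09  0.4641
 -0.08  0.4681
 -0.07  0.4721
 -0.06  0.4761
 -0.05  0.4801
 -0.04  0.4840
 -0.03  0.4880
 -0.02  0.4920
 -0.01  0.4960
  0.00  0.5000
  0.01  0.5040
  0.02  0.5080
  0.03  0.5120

σ√T = 0.42·√1 = 0.4200
d₁ = [ln(230/260) + (0.059 − 0.032 + 0.42²/2)·1] / 0.4200 = [-0.1226 + 0.1152] / 0.4200 = -0.0176 ≈ -0.02
d₂ = d₁ − σ√T = -0.0176 − 0.4200 = -0.4376 ≈ -0.44
exp(−qT) = exp(−0.032·1) = 0.9685;  exp(−rT) = exp(−0.059·1) = 0.9427
C = 230·0.9685·N(-0.02) − 260·0.9427·N(-0.44) = 230·0.9685·0.4920 − 260·0.9427·0.3300 = 109.5955 − 80.8837 = 28.7118

$28.71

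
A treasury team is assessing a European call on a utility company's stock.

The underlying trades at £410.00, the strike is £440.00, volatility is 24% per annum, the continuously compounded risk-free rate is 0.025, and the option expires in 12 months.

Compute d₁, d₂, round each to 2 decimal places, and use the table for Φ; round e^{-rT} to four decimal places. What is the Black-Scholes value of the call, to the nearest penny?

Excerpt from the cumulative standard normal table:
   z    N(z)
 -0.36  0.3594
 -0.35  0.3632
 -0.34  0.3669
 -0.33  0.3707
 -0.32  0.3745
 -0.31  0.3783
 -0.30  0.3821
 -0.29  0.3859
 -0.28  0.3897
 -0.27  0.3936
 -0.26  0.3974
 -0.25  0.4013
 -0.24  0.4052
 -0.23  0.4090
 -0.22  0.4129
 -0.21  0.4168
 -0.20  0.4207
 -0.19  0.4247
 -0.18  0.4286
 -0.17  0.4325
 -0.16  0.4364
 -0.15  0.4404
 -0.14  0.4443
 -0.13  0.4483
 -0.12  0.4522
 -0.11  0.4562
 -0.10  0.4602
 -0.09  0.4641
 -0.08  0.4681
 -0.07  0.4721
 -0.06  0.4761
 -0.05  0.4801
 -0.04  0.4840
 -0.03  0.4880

T = 1;  σ√T = 0.2400
d₁ = [ln(410/440) + (0.025 + 0.24²/2)·1] / 0.2400 = [-0.0706 + 0.0538] / 0.2400 = -0.0701 → -0.07
d₂ = d₁ − σ√T = -0.0701 − 0.2400 = -0.3101 → -0.31
exp(−rT) = exp(−0.025·1) = 0.9753
C = 410·N(-0.07) − 440·0.9753·N(-0.31) = 410·0.4721 − 440·0.9753·0.3783 = 193.5610 − 162.3406 = 31.2204

£31.22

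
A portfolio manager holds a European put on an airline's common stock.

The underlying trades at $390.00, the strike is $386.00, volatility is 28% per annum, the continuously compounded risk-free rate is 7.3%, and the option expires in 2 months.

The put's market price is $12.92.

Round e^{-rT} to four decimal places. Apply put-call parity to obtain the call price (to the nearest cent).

$21.59

exp(−rT) = exp(−0.073·0.1667) = 0.9879
Put-call parity: C − P = S − K·e^(−rT) = 390 − 386·0.9879 = 390 − 381.3294 = 8.6706
C = P + (C − P) = 12.92 + (8.6706) = 21.5906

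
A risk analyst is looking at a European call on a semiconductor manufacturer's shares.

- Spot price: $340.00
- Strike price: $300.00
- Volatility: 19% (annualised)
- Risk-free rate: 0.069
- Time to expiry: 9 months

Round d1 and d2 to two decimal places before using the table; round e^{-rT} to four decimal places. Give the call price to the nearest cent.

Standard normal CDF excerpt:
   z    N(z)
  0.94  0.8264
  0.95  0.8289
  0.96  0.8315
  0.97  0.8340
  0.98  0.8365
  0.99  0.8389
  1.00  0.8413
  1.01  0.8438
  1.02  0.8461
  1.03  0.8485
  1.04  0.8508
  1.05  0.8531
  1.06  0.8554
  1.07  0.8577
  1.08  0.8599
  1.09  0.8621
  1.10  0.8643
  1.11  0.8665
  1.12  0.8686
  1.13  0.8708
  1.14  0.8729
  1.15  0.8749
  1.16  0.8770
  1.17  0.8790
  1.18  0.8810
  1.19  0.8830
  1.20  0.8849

$59.19

σ√T = 0.19 × 0.8660 = 0.1645
d₁ = [ln(340/300) + (0.069 + 0.19²/2)·0.75] / 0.1645 = [0.1252 + 0.0653] / 0.1645 = 1.1574 which rounds to 1.16
d₂ = d₁ − σ√T = 1.1574 − 0.1645 = 0.9929 which rounds to 0.99
e^(−rT) = e^(−0.069·0.75) = 0.9496
C = 340·N(1.16) − 300·0.9496·N(0.99) = 340·0.8770 − 300·0.9496·0.8389 = 298.1800 − 238.9858 = 59.1942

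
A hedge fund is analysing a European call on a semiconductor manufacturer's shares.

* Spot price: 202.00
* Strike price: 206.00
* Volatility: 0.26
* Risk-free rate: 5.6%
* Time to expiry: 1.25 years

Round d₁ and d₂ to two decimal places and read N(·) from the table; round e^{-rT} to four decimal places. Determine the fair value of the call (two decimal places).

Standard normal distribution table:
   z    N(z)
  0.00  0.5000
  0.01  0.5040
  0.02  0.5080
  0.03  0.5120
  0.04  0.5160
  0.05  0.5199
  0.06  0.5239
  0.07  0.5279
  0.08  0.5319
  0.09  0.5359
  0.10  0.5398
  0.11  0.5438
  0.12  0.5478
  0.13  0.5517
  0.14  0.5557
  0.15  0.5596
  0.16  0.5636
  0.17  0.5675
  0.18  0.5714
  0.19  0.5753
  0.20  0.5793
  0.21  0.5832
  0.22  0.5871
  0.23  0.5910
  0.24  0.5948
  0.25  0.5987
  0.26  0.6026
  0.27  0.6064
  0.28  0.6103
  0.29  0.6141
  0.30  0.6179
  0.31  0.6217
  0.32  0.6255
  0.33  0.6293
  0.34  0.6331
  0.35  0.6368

σ√T = 0.26 × 1.1180 = 0.2907
ln(S/K) + (r + σ²/2)T = ln(202/206) + (0.056 + 0.26²/2)·1.25 = -0.0196 + 0.1123 = 0.0926
d₁ = 0.0926 / 0.2907 = 0.3187 ≈ 0.32
d₂ = d₁ − σ√T = 0.3187 − 0.2907 = 0.0280 ≈ 0.03
exp(−rT) = exp(−0.056·1.25) = 0.9324
N(d₁) = N(0.32) = 0.6255;  N(d₂) = N(0.03) = 0.5120
C = 202·0.6255 − 206·0.9324·0.5120 = 126.3510 − 98.3421 = 28.0089

28.01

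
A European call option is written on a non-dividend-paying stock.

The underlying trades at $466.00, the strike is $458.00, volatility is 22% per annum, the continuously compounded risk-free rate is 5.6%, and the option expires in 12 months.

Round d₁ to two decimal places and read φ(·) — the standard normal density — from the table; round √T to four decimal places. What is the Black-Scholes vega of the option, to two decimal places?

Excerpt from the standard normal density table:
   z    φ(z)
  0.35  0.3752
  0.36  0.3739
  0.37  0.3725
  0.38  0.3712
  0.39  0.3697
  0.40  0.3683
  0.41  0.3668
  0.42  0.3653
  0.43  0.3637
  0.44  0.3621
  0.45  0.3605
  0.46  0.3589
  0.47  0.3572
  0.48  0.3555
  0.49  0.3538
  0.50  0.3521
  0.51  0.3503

σ√T = 0.22·√1 = 0.2200
d₁ = [ln(466/458) + (0.056 + 0.22²/2)·1] / 0.2200 = [0.0173 + 0.0802] / 0.2200 = 0.4433 ≈ 0.44
√T = √1 = 1.0000
φ(d₁) = φ(0.44) = 0.3621
vega = S·φ(d₁)·√T = 466·0.3621·1.0000 = 168.7386

168.74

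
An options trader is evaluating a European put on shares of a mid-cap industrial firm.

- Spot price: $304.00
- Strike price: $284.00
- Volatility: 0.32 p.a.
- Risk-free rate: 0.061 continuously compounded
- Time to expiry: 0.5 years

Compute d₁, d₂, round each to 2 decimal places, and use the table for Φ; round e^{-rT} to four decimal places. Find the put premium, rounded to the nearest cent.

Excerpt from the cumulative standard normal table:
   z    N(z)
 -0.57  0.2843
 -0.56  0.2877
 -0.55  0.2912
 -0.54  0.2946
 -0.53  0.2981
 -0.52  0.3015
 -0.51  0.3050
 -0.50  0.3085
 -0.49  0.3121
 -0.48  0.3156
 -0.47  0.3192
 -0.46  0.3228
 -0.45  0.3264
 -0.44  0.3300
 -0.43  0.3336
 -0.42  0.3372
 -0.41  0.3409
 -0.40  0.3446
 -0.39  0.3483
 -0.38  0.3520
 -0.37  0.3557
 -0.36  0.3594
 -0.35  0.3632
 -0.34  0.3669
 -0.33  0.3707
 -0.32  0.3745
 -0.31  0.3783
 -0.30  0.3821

T = 0.5;  σ√T = 0.2263
d₁ = [ln(304/284) + (0.061 + ½·0.32²)·0.5] / (σ√T) = (0.0681 + 0.0561) / 0.2263 = 0.5487 ≈ 0.55
d₂ = 0.5487 − 0.2263 = 0.3224 ≈ 0.32
exp(−rT) = exp(−0.061·0.5) = 0.9700
N(−d₂) = N(-0.32) = 0.3745;  N(−d₁) = N(-0.55) = 0.2912
P = 284·0.9700·0.3745 − 304·0.2912 = 103.1673 − 88.5248 = 14.6425

$14.64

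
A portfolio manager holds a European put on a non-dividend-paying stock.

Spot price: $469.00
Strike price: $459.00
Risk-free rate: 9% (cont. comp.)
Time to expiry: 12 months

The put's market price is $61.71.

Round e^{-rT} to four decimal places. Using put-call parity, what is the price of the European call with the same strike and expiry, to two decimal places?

$111.23

exp(−rT) = exp(−0.09·1) = 0.9139
Put-call parity: C − P = S − K·e^(−rT) = 469 − 459·0.9139 = 469 − 419.4801 = 49.5199
C = P + (C − P) = 61.71 + (49.5199) = 111.2299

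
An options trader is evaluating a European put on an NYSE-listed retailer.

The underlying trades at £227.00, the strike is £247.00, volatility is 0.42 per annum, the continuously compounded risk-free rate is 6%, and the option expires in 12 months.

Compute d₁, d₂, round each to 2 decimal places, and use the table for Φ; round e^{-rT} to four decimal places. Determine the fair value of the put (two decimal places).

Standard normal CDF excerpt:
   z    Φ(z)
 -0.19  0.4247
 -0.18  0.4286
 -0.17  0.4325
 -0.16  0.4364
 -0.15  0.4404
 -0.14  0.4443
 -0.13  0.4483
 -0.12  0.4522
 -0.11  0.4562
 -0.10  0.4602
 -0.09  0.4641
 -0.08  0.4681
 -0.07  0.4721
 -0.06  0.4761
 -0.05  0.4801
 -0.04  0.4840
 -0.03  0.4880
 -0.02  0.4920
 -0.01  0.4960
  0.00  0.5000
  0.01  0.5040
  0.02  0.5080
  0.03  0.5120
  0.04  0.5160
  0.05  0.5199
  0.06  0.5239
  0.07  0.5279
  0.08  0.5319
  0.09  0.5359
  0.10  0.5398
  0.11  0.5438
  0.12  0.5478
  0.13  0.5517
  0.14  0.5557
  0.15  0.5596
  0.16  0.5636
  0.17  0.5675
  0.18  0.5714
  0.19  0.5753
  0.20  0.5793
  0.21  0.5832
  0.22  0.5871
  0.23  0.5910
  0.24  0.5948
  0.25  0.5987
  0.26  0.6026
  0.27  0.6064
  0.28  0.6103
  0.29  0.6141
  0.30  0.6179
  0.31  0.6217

£41.09

σ√T = 0.42·√1 = 0.4200
d₁ = [ln(227/247) + (0.06 + 0.42²/2)·1] / 0.4200 = [-0.0844 + 0.1482] / 0.4200 = 0.1518 ≈ 0.15
d₂ = d₁ − σ√T = 0.1518 − 0.4200 = -0.2682 ≈ -0.27
exp(−rT) = exp(−0.06·1) = 0.9418
N(−d₂) = N(0.27) = 0.6064;  N(−d₁) = N(-0.15) = 0.4404
P = 247·0.9418·0.6064 − 227·0.4404 = 141.0636 − 99.9708 = 41.0928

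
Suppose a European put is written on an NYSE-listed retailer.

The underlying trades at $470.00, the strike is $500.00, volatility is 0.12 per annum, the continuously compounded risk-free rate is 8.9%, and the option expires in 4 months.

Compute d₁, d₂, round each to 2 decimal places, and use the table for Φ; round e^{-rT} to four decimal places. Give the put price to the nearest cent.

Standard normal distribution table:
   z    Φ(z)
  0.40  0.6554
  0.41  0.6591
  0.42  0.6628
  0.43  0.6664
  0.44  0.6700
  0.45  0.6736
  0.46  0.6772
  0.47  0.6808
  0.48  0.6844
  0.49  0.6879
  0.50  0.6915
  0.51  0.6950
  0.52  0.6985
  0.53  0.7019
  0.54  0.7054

T = 0.3333;  σ√T = 0.0693
d₁ = [ln(470/500) + (0.089 + 0.12²/2)·0.3333] / 0.0693 = [-0.0619 + 0.0321] / 0.0693 = -0.4303 which rounds to -0.43
d₂ = d₁ − σ√T = -0.4303 − 0.0693 = -0.4995 which rounds to -0.50
exp(−rT) = exp(−0.089·0.3333) = 0.9708
N(−d₂) = N(0.50) = 0.6915;  N(−d₁) = N(0.43) = 0.6664
P = 500·0.9708·0.6915 − 470·0.6664 = 335.6541 − 313.2080 = 22.4461

$22.45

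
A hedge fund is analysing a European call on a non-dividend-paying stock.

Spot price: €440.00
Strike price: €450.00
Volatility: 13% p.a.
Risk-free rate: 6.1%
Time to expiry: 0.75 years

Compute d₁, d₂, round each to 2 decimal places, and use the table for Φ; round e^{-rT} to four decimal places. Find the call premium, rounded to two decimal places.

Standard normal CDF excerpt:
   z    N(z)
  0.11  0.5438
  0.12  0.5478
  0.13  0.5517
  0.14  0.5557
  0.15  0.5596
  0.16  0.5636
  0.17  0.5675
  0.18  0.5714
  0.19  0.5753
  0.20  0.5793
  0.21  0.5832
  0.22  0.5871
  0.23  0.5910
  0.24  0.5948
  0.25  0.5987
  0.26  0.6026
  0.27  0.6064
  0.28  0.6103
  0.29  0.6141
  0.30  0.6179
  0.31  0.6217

€24.58

σ√T = 0.13·√0.75 = 0.1126
d₁ = [ln(440/450) + (0.061 + 0.13²/2)·0.75] / 0.1126 = [-0.0225 + 0.0521] / 0.1126 = 0.2630 ≈ 0.26
d₂ = d₁ − σ√T = 0.2630 − 0.1126 = 0.1505 ≈ 0.15
e^(−rT) = e^(−0.061·0.75) = 0.9553
C = 440·N(0.26) − 450·0.9553·N(0.15) = 440·0.6026 − 450·0.9553·0.5596 = 265.1440 − 240.5636 = 24.5804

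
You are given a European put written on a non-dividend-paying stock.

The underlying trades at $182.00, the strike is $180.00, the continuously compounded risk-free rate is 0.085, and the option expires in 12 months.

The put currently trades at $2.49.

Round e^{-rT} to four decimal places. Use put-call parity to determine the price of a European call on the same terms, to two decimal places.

e^(−rT) = e^(−0.085·1) = 0.9185
Put-call parity: C − P = S − K·e^(−rT) = 182 − 180·0.9185 = 182 − 165.3300 = 16.6700
C = P + (C − P) = 2.49 + (16.6700) = 19.1600

$19.16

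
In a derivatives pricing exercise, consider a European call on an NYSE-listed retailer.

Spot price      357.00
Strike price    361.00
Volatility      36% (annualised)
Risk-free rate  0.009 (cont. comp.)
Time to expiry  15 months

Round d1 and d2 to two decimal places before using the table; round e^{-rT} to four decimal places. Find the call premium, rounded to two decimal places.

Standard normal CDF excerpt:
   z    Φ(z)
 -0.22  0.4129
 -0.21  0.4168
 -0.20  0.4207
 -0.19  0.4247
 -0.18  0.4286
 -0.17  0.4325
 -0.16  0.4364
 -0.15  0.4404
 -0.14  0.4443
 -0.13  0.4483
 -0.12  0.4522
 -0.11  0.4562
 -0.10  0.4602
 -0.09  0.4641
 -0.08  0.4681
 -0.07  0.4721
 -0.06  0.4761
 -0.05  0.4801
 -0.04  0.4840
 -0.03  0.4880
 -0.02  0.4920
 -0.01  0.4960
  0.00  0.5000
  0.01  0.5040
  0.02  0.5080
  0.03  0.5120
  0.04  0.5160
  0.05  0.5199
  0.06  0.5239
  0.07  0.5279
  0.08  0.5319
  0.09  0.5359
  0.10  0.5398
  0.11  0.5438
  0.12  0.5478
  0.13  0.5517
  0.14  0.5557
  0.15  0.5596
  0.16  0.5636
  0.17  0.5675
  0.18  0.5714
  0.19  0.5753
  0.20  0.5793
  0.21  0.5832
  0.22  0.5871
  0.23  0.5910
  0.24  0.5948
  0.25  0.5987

56.64

σ√T = 0.36 × 1.1180 = 0.4025
d₁ = [ln(357/361) + (0.009 + 0.36²/2)·1.25] / 0.4025 = [-0.0111 + 0.0922] / 0.4025 = 0.2015 ⇒ 0.20
d₂ = d₁ − σ√T = 0.2015 − 0.4025 = -0.2010 ⇒ -0.20
e^(−rT) = e^(−0.009·1.25) = 0.9888
C = 357·N(0.20) − 361·0.9888·N(-0.20) = 357·0.5793 − 361·0.9888·0.4207 = 206.8101 − 150.1717 = 56.6384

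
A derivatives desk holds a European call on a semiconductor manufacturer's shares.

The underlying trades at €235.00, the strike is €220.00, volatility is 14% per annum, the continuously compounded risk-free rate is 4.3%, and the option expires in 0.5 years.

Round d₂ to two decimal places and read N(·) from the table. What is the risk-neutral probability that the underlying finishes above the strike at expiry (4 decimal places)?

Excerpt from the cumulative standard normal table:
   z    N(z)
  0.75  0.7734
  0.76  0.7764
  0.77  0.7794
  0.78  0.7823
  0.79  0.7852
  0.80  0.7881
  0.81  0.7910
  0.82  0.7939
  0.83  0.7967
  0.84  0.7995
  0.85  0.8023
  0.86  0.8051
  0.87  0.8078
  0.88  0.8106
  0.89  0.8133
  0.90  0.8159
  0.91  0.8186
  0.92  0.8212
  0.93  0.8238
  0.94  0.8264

0.7967

T = 0.5;  σ√T = 0.0990
ln(S/K) + (r + σ²/2)T = ln(235/220) + (0.043 + 0.14²/2)·0.5 = 0.0660 + 0.0264 = 0.0924
d₁ = 0.0924 / 0.0990 = 0.9330 ⇒ 0.93
d₂ = d₁ − σ√T = 0.9330 − 0.0990 = 0.8340 ⇒ 0.83
Risk-neutral Pr[S_T > K] = N(d₂) = N(0.83) = 0.7967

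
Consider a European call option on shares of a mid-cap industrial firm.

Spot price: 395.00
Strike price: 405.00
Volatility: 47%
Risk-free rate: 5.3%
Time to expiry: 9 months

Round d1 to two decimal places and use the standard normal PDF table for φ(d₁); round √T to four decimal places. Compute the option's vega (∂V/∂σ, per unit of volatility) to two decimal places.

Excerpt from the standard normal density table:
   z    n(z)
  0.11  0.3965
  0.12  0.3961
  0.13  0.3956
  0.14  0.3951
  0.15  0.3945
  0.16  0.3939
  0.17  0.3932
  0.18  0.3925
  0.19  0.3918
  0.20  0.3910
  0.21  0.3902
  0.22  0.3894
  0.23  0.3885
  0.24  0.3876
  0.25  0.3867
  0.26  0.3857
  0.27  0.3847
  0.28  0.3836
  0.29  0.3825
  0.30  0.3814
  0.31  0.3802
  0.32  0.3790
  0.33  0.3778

132.59

σ√T = 0.47 × 0.8660 = 0.4070
d₁ = [ln(395/405) + (0.053 + ½·0.47²)·0.75] / (σ√T) = (-0.0250 + 0.1226) / 0.4070 = 0.2398 ≈ 0.24
√T = √0.75 = 0.8660
φ(d₁) = φ(0.24) = 0.3876
vega = S·φ(d₁)·√T = 395·0.3876·0.8660 = 132.5863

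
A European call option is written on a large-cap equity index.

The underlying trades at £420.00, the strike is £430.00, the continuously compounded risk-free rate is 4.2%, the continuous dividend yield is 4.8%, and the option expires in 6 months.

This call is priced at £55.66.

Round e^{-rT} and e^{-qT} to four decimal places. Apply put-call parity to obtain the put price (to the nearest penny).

£66.67

e^(−qT) = e^(−0.048·0.5) = 0.9763;  e^(−rT) = e^(−0.042·0.5) = 0.9792
Put-call parity: C − P = S·e^(−qT) − K·e^(−rT) = 420·0.9763 − 430·0.9792 = 410.0460 − 421.0560 = -11.0100
P = C − (C − P) = 55.66 − (-11.0100) = 66.6700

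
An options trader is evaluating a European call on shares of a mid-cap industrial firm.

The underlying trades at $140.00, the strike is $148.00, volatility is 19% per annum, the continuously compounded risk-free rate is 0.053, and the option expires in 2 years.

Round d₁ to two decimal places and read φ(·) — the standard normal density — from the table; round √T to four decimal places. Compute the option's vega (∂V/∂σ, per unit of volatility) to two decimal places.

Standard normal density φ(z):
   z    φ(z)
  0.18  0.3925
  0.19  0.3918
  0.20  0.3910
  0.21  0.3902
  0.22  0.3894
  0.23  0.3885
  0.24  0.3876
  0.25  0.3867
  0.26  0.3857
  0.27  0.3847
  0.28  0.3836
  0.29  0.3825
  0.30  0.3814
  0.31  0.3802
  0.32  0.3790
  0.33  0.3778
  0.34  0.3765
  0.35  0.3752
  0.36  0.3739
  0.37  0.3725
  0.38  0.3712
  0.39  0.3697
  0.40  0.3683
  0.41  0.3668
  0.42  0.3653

σ√T = 0.19·√2 = 0.2687
ln(S/K) + (r + σ²/2)T = ln(140/148) + (0.053 + 0.19²/2)·2 = -0.0556 + 0.1421 = 0.0865
d₁ = 0.0865 / 0.2687 = 0.3220 ≈ 0.32
√T = √2 = 1.4142
φ(d₁) = φ(0.32) = 0.3790
vega = S·φ(d₁)·√T = 140·0.3790·1.4142 = 75.0375
(Vega is the same for a European call and put with the same parameters.)

75.04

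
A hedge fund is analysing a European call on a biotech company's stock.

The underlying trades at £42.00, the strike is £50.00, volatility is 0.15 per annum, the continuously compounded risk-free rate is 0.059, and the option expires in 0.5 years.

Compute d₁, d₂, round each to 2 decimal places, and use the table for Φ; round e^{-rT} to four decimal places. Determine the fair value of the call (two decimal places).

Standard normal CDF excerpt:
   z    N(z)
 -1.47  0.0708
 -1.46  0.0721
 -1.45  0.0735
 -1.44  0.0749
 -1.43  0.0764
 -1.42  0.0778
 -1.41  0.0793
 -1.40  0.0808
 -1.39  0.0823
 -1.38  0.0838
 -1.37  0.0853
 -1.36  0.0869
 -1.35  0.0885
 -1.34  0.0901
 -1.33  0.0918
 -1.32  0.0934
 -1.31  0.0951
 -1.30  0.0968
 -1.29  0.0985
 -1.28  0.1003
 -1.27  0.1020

£0.22

σ√T = 0.15·√0.5 = 0.1061
ln(S/K) + (r + σ²/2)T = ln(42/50) + (0.059 + 0.15²/2)·0.5 = -0.1744 + 0.0351 = -0.1392
d₁ = -0.1392 / 0.1061 = -1.3127 ≈ -1.31
d₂ = d₁ − σ√T = -1.3127 − 0.1061 = -1.4187 ≈ -1.42
e^(−rT) = e^(−0.059·0.5) = 0.9709
N(d₁) = N(-1.31) = 0.0951;  N(d₂) = N(-1.42) = 0.0778
C = 42·0.0951 − 50·0.9709·0.0778 = 3.9942 − 3.7768 = 0.2174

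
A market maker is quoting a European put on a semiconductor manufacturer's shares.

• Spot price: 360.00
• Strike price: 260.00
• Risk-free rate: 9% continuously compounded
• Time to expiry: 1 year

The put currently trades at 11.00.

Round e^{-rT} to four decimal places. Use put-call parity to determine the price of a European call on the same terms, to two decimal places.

exp(−rT) = exp(−0.09·1) = 0.9139
Put-call parity: C − P = S − K·e^(−rT) = 360 − 260·0.9139 = 360 − 237.6140 = 122.3860
C = P + (C − P) = 11.00 + (122.3860) = 133.3860

133.39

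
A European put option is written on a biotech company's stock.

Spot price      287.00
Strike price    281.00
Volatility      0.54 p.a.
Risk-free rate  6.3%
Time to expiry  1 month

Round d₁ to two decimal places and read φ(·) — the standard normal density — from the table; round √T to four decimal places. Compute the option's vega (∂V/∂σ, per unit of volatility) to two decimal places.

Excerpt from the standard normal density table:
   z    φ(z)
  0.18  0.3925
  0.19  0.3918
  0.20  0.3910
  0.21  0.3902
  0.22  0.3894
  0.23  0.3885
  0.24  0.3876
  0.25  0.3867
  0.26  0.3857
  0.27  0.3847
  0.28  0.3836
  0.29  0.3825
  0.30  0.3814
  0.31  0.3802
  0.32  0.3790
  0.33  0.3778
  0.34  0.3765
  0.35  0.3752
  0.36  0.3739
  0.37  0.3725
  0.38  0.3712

σ√T = 0.54 × 0.2887 = 0.1559
d₁ = [ln(287/281) + (0.063 + 0.54²/2)·0.08333] / 0.1559 = [0.0211 + 0.0174] / 0.1559 = 0.2472 ≈ 0.25
√T = √0.08333 = 0.2887
φ(d₁) = φ(0.25) = 0.3867
vega = S·φ(d₁)·√T = 287·0.3867·0.2887 = 32.0408

32.04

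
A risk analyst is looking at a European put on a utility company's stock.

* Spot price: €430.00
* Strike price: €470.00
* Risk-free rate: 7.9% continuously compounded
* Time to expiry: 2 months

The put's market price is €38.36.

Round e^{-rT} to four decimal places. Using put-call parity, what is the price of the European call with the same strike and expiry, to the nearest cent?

€4.52

e^(−rT) = e^(−0.079·0.1667) = 0.9869
Put-call parity: C − P = S − K·e^(−rT) = 430 − 470·0.9869 = 430 − 463.8430 = -33.8430
C = P + (C − P) = 38.36 + (-33.8430) = 4.5170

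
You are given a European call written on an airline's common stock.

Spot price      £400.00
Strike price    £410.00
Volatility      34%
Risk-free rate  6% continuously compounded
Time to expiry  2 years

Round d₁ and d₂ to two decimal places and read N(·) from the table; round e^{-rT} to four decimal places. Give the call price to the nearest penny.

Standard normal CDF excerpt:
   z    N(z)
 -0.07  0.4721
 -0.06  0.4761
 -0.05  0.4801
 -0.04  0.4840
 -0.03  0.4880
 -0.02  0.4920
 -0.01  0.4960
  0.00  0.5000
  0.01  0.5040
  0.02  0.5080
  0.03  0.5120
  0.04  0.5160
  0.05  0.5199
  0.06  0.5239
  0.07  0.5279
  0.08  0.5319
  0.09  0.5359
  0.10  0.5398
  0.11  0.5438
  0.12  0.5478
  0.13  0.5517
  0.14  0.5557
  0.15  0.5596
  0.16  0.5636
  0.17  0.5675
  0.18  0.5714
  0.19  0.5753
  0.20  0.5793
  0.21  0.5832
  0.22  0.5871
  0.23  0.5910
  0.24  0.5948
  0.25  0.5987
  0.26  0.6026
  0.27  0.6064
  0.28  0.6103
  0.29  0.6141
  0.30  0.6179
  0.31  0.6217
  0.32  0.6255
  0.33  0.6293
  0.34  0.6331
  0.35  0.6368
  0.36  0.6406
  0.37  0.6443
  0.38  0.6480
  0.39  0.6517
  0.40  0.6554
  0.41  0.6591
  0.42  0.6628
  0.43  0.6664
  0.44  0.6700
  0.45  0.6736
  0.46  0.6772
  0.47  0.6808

σ√T = 0.34·√2 = 0.4808
d₁ = [ln(400/410) + (0.06 + 0.34²/2)·2] / 0.4808 = [-0.0247 + 0.2356] / 0.4808 = 0.4386 → 0.44
d₂ = d₁ − σ√T = 0.4386 − 0.4808 = -0.0422 → -0.04
exp(−rT) = exp(−0.06·2) = 0.8869
N(d₁) = N(0.44) = 0.6700;  N(d₂) = N(-0.04) = 0.4840
C = 400·0.6700 − 410·0.8869·0.4840 = 268.0000 − 175.9964 = 92.0036

£92.00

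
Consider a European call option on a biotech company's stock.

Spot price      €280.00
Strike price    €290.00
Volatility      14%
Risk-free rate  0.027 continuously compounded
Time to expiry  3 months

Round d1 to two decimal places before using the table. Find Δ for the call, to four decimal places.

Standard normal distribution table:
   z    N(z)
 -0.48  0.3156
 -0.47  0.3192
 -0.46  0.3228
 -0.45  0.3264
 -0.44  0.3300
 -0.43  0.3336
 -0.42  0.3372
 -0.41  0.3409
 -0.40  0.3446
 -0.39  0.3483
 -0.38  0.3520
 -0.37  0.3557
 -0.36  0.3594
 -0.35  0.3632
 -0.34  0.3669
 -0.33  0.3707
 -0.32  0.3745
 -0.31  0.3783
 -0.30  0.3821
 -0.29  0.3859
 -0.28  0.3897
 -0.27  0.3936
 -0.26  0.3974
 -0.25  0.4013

0.3557

T = 0.25;  σ√T = 0.0700
d₁ = [ln(280/290) + (0.027 + 0.14²/2)·0.25] / 0.0700 = [-0.0351 + 0.0092] / 0.0700 = -0.3699 ≈ -0.37
N(d₁) = N(-0.37) = 0.3557
Δ_call = N(d₁) = 0.3557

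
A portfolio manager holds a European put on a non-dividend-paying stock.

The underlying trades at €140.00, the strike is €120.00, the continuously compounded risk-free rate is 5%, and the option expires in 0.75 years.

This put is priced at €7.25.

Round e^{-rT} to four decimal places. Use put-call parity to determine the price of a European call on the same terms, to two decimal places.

€31.67

e^(−rT) = e^(−0.05·0.75) = 0.9632
Put-call parity: C − P = S − K·e^(−rT) = 140 − 120·0.9632 = 140 − 115.5840 = 24.4160
C = P + (C − P) = 7.25 + (24.4160) = 31.6660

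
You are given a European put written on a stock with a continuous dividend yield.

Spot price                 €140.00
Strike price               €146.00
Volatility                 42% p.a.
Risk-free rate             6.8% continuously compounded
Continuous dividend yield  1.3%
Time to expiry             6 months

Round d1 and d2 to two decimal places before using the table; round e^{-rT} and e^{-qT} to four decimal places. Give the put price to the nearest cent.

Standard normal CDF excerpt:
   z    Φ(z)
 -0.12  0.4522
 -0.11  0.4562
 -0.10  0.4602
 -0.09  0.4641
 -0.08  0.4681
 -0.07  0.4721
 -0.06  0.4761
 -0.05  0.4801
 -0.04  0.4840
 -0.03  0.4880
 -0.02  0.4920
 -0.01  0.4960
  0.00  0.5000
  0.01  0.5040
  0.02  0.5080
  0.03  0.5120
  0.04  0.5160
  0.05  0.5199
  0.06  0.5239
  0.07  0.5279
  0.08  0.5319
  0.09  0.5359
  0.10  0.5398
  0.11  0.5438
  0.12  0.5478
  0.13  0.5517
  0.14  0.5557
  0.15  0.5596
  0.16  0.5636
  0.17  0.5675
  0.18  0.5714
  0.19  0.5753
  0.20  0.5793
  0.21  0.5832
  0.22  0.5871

σ√T = 0.42 × 0.7071 = 0.2970
ln(S/K) + (r − q + σ²/2)T = ln(140/146) + (0.068 − 0.013 + 0.42²/2)·0.5 = -0.0420 + 0.0716 = 0.0296
d₁ = 0.0296 / 0.2970 = 0.0998 which rounds to 0.10
d₂ = d₁ − σ√T = 0.0998 − 0.2970 = -0.1972 which rounds to -0.20
e^(−qT) = e^(−0.013·0.5) = 0.9935;  e^(−rT) = e^(−0.068·0.5) = 0.9666
P = 146·0.9666·N(0.20) − 140·0.9935·N(-0.10) = 146·0.9666·0.5793 − 140·0.9935·0.4602 = 81.7529 − 64.0092 = 17.7437

€17.74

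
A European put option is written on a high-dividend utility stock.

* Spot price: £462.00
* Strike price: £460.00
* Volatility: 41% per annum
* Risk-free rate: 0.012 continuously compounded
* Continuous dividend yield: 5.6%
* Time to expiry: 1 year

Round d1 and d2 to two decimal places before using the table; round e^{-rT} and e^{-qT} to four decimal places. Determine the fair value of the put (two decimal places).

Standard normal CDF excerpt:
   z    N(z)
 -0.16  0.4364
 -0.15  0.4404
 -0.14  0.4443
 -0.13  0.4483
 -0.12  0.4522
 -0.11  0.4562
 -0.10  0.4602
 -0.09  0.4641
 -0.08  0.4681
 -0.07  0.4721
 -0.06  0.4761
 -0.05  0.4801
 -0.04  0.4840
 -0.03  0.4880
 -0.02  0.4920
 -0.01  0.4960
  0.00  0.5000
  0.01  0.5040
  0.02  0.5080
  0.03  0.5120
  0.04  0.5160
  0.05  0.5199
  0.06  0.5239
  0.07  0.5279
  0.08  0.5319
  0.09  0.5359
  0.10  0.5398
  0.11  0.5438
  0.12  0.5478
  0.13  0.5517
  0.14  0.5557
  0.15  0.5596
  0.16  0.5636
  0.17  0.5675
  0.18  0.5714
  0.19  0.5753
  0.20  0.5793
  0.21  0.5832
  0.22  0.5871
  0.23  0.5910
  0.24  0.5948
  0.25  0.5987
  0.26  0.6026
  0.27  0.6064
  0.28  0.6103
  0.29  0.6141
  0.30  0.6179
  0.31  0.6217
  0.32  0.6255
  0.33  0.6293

£81.57

T = 1;  σ√T = 0.4100
d₁ = [ln(462/460) + (0.012 − 0.056 + 0.41²/2)·1] / 0.4100 = [0.0043 + 0.0400] / 0.4100 = 0.1083 which rounds to 0.11
d₂ = d₁ − σ√T = 0.1083 − 0.4100 = -0.3017 which rounds to -0.30
e^(−qT) = e^(−0.056·1) = 0.9455;  e^(−rT) = e^(−0.012·1) = 0.9881
N(−d₂) = N(0.30) = 0.6179;  N(−d₁) = N(-0.11) = 0.4562
P = 460·0.9881·0.6179 − 462·0.9455·0.4562 = 280.8516 − 199.2777 = 81.5739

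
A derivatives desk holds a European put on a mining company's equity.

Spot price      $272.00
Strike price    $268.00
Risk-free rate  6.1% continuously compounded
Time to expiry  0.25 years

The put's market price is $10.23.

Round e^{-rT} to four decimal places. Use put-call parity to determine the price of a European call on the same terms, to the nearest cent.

$18.28

e^(−rT) = e^(−0.061·0.25) = 0.9849
Put-call parity: C − P = S − K·e^(−rT) = 272 − 268·0.9849 = 272 − 263.9532 = 8.0468
C = P + (C − P) = 10.23 + (8.0468) = 18.2768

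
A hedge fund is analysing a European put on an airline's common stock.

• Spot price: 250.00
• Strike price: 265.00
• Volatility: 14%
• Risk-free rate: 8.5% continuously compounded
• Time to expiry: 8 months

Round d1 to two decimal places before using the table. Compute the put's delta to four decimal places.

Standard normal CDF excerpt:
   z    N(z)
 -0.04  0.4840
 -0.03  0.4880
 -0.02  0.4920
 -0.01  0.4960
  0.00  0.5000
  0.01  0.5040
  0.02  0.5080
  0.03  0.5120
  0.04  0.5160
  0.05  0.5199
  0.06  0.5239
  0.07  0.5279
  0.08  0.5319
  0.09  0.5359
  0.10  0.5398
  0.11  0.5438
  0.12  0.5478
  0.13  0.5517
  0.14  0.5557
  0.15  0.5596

σ√T = 0.14·√0.6667 = 0.1143
ln(S/K) + (r + σ²/2)T = ln(250/265) + (0.085 + 0.14²/2)·0.6667 = -0.0583 + 0.0632 = 0.0049
d₁ = 0.0049 / 0.1143 = 0.0431 → 0.04
N(d₁) = N(0.04) = 0.5160
Δ_put = N(d₁) − 1 = 0.5160 − 1 = -0.4840

-0.4840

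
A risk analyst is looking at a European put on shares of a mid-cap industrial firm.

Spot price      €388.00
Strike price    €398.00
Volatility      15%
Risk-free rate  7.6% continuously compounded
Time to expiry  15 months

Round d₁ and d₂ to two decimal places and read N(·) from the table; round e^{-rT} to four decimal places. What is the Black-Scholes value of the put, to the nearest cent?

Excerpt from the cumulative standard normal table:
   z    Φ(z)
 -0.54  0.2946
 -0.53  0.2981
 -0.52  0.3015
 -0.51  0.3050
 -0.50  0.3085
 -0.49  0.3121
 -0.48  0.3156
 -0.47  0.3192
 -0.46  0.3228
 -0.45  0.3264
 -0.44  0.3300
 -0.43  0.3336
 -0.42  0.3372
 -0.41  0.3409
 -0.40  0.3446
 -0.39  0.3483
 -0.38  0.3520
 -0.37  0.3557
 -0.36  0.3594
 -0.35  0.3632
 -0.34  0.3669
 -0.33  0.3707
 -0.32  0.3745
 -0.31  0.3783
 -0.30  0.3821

σ√T = 0.15·√1.25 = 0.1677
d₁ = [ln(388/398) + (0.076 + 0.15²/2)·1.25] / 0.1677 = [-0.0254 + 0.1091] / 0.1677 = 0.4986 which rounds to 0.50
d₂ = d₁ − σ√T = 0.4986 − 0.1677 = 0.3309 which rounds to 0.33
e^(−rT) = e^(−0.076·1.25) = 0.9094
N(−d₂) = N(-0.33) = 0.3707;  N(−d₁) = N(-0.50) = 0.3085
P = 398·0.9094·0.3707 − 388·0.3085 = 134.1716 − 119.6980 = 14.4736

€14.47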